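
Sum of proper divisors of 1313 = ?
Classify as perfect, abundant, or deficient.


Proper divisors: 1, 13, 101
Sum = 1 + 13 + 101 = 115
115 < 1313 → deficient

s(1313) = 115 (deficient)


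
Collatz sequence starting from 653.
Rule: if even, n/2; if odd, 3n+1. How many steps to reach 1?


653 → 1960 → 980 → 490 → 245 → 736 → 368 → 184 → 92 → 46 → 23 → 70 → 35 → 106 → 53 → 160 → 80 → 40 → 20 → 10 → 5 → 16 → 8 → 4 → 2 → 1
Total steps = 25

25 steps


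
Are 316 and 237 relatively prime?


Euclidean algorithm:
316 = 1 * 237 + 79
237 = 3 * 79 + 0
GCD(316, 237) = 79

No, not coprime (GCD = 79)


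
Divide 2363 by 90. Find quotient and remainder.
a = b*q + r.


2363 = 90 * 26 + 23
Check: 2340 + 23 = 2363

q = 26, r = 23


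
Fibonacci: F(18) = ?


Sequence: 1, 1, 2, 3, 5, 8, 13, 21, 34, 55, 89, 144, 233, 377, 610, 987, 1597, 2584
F(18) = 2584


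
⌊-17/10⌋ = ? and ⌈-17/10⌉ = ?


-17/10 = -1.7000
floor = -2
ceil = -1

floor = -2, ceil = -1


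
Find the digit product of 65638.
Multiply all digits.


6 × 5 × 6 × 3 × 8 = 4320


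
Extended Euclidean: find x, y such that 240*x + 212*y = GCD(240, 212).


Tabular extended Euclidean (each row: r = 240*s + 212*t):
r=240, s=1, t=0
r=212, s=0, t=1
q=1: r=28, s=1, t=-1   [240*(1) + 212*(-1) = 28]
q=7: r=16, s=-7, t=8   [240*(-7) + 212*(8) = 16]
q=1: r=12, s=8, t=-9   [240*(8) + 212*(-9) = 12]
q=1: r=4, s=-15, t=17   [240*(-15) + 212*(17) = 4]
q=3: r=0, s=53, t=-60   [240*(53) + 212*(-60) = 0]
GCD = 4; from the row with r=4: x=-15, y=17
Check: 240*(-15) + 212*(17) = -3600 + 3604 = 4

GCD = 4, x = -15, y = 17


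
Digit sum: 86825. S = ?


8 + 6 + 8 + 2 + 5 = 29


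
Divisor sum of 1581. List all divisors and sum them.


Divisors of 1581: 1, 3, 17, 31, 51, 93, 527, 1581
Sum = 1 + 3 + 17 + 31 + 51 + 93 + 527 + 1581 = 2304

σ(1581) = 2304


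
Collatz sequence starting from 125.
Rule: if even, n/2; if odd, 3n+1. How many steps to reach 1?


125 → 376 → 188 → 94 → 47 → 142 → 71 → 214 → 107 → 322 → 161 → 484 → 242 → 121 → 364 → 182 → 91 → 274 → 137 → 412 → 206 → 103 → 310 → 155 → 466 → 233 → 700 → 350 → 175 → 526 → 263 → 790 → 395 → 1186 → 593 → 1780 → 890 → 445 → 1336 → 668 → 334 → 167 → 502 → 251 → 754 → 377 → 1132 → 566 → 283 → 850 → 425 → 1276 → 638 → 319 → 958 → 479 → 1438 → 719 → 2158 → 1079 → 3238 → 1619 → 4858 → 2429 → 7288 → 3644 → 1822 → 911 → 2734 → 1367 → 4102 → 2051 → 6154 → 3077 → 9232 → 4616 → 2308 → 1154 → 577 → 1732 → 866 → 433 → 1300 → 650 → 325 → 976 → 488 → 244 → 122 → 61 → 184 → 92 → 46 → 23 → 70 → 35 → 106 → 53 → 160 → 80 → 40 → 20 → 10 → 5 → 16 → 8 → 4 → 2 → 1
Total steps = 108

108 steps


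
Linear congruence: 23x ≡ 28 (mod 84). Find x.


GCD(23, 84) = 1, unique solution
a^(-1) mod 84 = 11
x = 11 * 28 mod 84 = 56

x ≡ 56 (mod 84)


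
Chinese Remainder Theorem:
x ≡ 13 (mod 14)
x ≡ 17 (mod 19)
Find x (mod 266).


M = 14*19 = 266
M1 = M/14 = 19, M2 = M/19 = 14
M1^(-1) mod 14 = 3, M2^(-1) mod 19 = 15
x = 13*19*3 + 17*14*15 = 4311
4311 mod 266 = 55
Check: 55 mod 14 = 13 ✓, 55 mod 19 = 17 ✓

x ≡ 55 (mod 266)


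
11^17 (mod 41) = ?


11^1 mod 41 = 11
11^2 mod 41 = 39
11^3 mod 41 = 19
11^4 mod 41 = 4
11^5 mod 41 = 3
11^6 mod 41 = 33
11^7 mod 41 = 35
11^8 mod 41 = 16
11^9 mod 41 = 12
11^10 mod 41 = 9
11^11 mod 41 = 17
11^12 mod 41 = 23
11^13 mod 41 = 7
11^14 mod 41 = 36
11^15 mod 41 = 27
11^16 mod 41 = 10
11^17 mod 41 = 28


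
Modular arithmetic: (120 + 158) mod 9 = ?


120 + 158 = 278
278 mod 9 = 8


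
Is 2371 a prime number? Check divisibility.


Check divisors up to sqrt(2371) = 48.6929
No divisors found.
2371 is prime.

Yes, 2371 is prime


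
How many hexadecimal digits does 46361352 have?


46361352 in base 16 = 2C36B08
Number of digits = 7

7 digits (base 16)


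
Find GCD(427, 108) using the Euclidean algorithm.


427 = 3 * 108 + 103
108 = 1 * 103 + 5
103 = 20 * 5 + 3
5 = 1 * 3 + 2
3 = 1 * 2 + 1
2 = 2 * 1 + 0
GCD = 1


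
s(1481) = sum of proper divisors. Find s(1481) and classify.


Proper divisors: 1
Sum = 1 = 1
1 < 1481 → deficient

s(1481) = 1 (deficient)


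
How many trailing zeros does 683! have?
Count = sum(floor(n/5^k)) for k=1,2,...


floor(683/5) = 136
floor(683/25) = 27
floor(683/125) = 5
floor(683/625) = 1
Total = 169

169 trailing zeros


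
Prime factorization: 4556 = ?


4556 / 2 = 2278
2278 / 2 = 1139
1139 / 17 = 67
67 / 67 = 1
4556 = 2^2 × 17 × 67


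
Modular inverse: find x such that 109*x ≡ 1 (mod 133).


Use the extended Euclidean algorithm on (133, 109); each row r = 133*s + 109*t:
r=133, s=1, t=0
r=109, s=0, t=1
q=1: r=24, s=1, t=-1   [133*(1) + 109*(-1) = 24]
q=4: r=13, s=-4, t=5   [133*(-4) + 109*(5) = 13]
q=1: r=11, s=5, t=-6   [133*(5) + 109*(-6) = 11]
q=1: r=2, s=-9, t=11   [133*(-9) + 109*(11) = 2]
q=5: r=1, s=50, t=-61   [133*(50) + 109*(-61) = 1]
q=2: r=0, s=-109, t=133   [133*(-109) + 109*(133) = 0]
GCD = 1 with t = -61, so 109*(-61) ≡ 1 (mod 133)
Inverse = -61 mod 133 = 72
Check: 109 * 72 = 7848 ≡ 1 (mod 133)

109^(-1) ≡ 72 (mod 133)


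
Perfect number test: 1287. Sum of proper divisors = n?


Proper divisors of 1287: 1, 3, 9, 11, 13, 33, 39, 99, 117, 143, 429
Sum = 1 + 3 + 9 + 11 + 13 + 33 + 39 + 99 + 117 + 143 + 429 = 897

No, 1287 is not perfect (897 ≠ 1287)


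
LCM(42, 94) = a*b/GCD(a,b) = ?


GCD(42, 94) = 2
LCM = 42*94/2 = 3948/2 = 1974

LCM = 1974


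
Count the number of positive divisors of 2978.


2978 = 2^1 × 1489^1
d(2978) = (1+1) × (1+1) = 4

4 divisors


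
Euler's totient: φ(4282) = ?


4282 = 2 × 2141
Prime factors: 2, 2141
φ(4282) = 4282 × (1-1/2) × (1-1/2141)
= 4282 × 1/2 × 2140/2141 = 2140

φ(4282) = 2140


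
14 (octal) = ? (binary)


14 (base 8) = 12 (decimal)
12 (decimal) = 1100 (base 2)


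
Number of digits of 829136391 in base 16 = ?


829136391 in base 16 = 316B9E07
Number of digits = 8

8 digits (base 16)


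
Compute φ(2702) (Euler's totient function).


2702 = 2 × 7 × 193
Prime factors: 2, 7, 193
φ(2702) = 2702 × (1-1/2) × (1-1/7) × (1-1/193)
= 2702 × 1/2 × 6/7 × 192/193 = 1152

φ(2702) = 1152


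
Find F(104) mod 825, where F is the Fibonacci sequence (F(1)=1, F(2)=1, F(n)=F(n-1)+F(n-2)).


F(k) mod 825 for k=1..104:
1, 1, 2, 3, 5, 8, 13, 21, 34, 55, 89, 144, 233, 377, 610, 162, 772, 109, 56, 165, 221, 386, 607, 168, 775, 118, 68, 186, 254, 440, 694, 309, 178, 487, 665, 327, 167, 494, 661, 330, 166, 496, 662, 333, 170, 503, 673, 351, 199, 550, 749, 474, 398, 47, 445, 492, 112, 604, 716, 495, 386, 56, 442, 498, 115, 613, 728, 516, 419, 110, 529, 639, 343, 157, 500, 657, 332, 164, 496, 660, 331, 166, 497, 663, 335, 173, 508, 681, 364, 220, 584, 804, 563, 542, 280, 822, 277, 274, 551, 0, 551, 551, 277, 3
F(104) mod 825 = 3


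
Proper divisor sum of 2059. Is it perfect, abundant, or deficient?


Proper divisors: 1, 29, 71
Sum = 1 + 29 + 71 = 101
101 < 2059 → deficient

s(2059) = 101 (deficient)


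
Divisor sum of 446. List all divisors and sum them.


Divisors of 446: 1, 2, 223, 446
Sum = 1 + 2 + 223 + 446 = 672

σ(446) = 672


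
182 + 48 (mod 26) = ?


182 + 48 = 230
230 mod 26 = 22


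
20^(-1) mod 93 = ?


Use the extended Euclidean algorithm on (93, 20); each row r = 93*s + 20*t:
r=93, s=1, t=0
r=20, s=0, t=1
q=4: r=13, s=1, t=-4   [93*(1) + 20*(-4) = 13]
q=1: r=7, s=-1, t=5   [93*(-1) + 20*(5) = 7]
q=1: r=6, s=2, t=-9   [93*(2) + 20*(-9) = 6]
q=1: r=1, s=-3, t=14   [93*(-3) + 20*(14) = 1]
q=6: r=0, s=20, t=-93   [93*(20) + 20*(-93) = 0]
GCD = 1 with t = 14, so 20*(14) ≡ 1 (mod 93)
Inverse = 14 mod 93 = 14
Check: 20 * 14 = 280 ≡ 1 (mod 93)

20^(-1) ≡ 14 (mod 93)


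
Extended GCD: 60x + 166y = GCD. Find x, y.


Tabular extended Euclidean (each row: r = 60*s + 166*t):
r=60, s=1, t=0
r=166, s=0, t=1
q=0: r=60, s=1, t=0   [60*(1) + 166*(0) = 60]
q=2: r=46, s=-2, t=1   [60*(-2) + 166*(1) = 46]
q=1: r=14, s=3, t=-1   [60*(3) + 166*(-1) = 14]
q=3: r=4, s=-11, t=4   [60*(-11) + 166*(4) = 4]
q=3: r=2, s=36, t=-13   [60*(36) + 166*(-13) = 2]
q=2: r=0, s=-83, t=30   [60*(-83) + 166*(30) = 0]
GCD = 2; from the row with r=2: x=36, y=-13
Check: 60*(36) + 166*(-13) = 2160 - 2158 = 2

GCD = 2, x = 36, y = -13


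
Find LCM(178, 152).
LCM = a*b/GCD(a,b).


GCD(178, 152) = 2
LCM = 178*152/2 = 27056/2 = 13528

LCM = 13528


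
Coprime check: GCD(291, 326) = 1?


Euclidean algorithm:
326 = 1 * 291 + 35
291 = 8 * 35 + 11
35 = 3 * 11 + 2
11 = 5 * 2 + 1
2 = 2 * 1 + 0
GCD(291, 326) = 1

Yes, coprime (GCD = 1)


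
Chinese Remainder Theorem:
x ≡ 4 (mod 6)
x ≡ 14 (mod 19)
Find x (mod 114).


M = 6*19 = 114
M1 = M/6 = 19, M2 = M/19 = 6
M1^(-1) mod 6 = 1, M2^(-1) mod 19 = 16
x = 4*19*1 + 14*6*16 = 1420
1420 mod 114 = 52
Check: 52 mod 6 = 4 ✓, 52 mod 19 = 14 ✓

x ≡ 52 (mod 114)


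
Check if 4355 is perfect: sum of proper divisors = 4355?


Proper divisors of 4355: 1, 5, 13, 65, 67, 335, 871
Sum = 1 + 5 + 13 + 65 + 67 + 335 + 871 = 1357

No, 4355 is not perfect (1357 ≠ 4355)


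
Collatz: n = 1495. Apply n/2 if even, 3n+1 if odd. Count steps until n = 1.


1495 → 4486 → 2243 → 6730 → 3365 → 10096 → 5048 → 2524 → 1262 → 631 → 1894 → 947 → 2842 → 1421 → 4264 → 2132 → 1066 → 533 → 1600 → 800 → 400 → 200 → 100 → 50 → 25 → 76 → 38 → 19 → 58 → 29 → 88 → 44 → 22 → 11 → 34 → 17 → 52 → 26 → 13 → 40 → 20 → 10 → 5 → 16 → 8 → 4 → 2 → 1
Total steps = 47

47 steps


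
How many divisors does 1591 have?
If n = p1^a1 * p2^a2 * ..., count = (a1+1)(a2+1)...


1591 = 37^1 × 43^1
d(1591) = (1+1) × (1+1) = 4

4 divisors


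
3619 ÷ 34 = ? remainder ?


3619 = 34 * 106 + 15
Check: 3604 + 15 = 3619

q = 106, r = 15


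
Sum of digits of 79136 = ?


7 + 9 + 1 + 3 + 6 = 26


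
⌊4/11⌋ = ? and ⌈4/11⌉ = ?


4/11 = 0.3636
floor = 0
ceil = 1

floor = 0, ceil = 1


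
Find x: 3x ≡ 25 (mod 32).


GCD(3, 32) = 1, unique solution
a^(-1) mod 32 = 11
x = 11 * 25 mod 32 = 19

x ≡ 19 (mod 32)


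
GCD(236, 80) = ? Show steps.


236 = 2 * 80 + 76
80 = 1 * 76 + 4
76 = 19 * 4 + 0
GCD = 4


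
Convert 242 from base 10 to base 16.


242 (base 10) = 242 (decimal)
242 (decimal) = F2 (base 16)


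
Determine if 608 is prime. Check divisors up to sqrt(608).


608 / 2 = 304 (exact division)
608 is NOT prime.

No, 608 is not prime


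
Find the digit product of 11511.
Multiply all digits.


1 × 1 × 5 × 1 × 1 = 5


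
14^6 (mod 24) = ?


14^1 mod 24 = 14
14^2 mod 24 = 4
14^3 mod 24 = 8
14^4 mod 24 = 16
14^5 mod 24 = 8
14^6 mod 24 = 16


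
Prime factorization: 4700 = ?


4700 / 2 = 2350
2350 / 2 = 1175
1175 / 5 = 235
235 / 5 = 47
47 / 47 = 1
4700 = 2^2 × 5^2 × 47


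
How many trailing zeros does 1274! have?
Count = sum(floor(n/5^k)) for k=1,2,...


floor(1274/5) = 254
floor(1274/25) = 50
floor(1274/125) = 10
floor(1274/625) = 2
Total = 316

316 trailing zeros


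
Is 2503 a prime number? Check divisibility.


Check divisors up to sqrt(2503) = 50.0300
No divisors found.
2503 is prime.

Yes, 2503 is prime


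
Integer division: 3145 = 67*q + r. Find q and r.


3145 = 67 * 46 + 63
Check: 3082 + 63 = 3145

q = 46, r = 63


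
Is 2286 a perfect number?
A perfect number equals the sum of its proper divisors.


Proper divisors of 2286: 1, 2, 3, 6, 9, 18, 127, 254, 381, 762, 1143
Sum = 1 + 2 + 3 + 6 + 9 + 18 + 127 + 254 + 381 + 762 + 1143 = 2706

No, 2286 is not perfect (2706 ≠ 2286)


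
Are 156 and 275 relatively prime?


Euclidean algorithm:
275 = 1 * 156 + 119
156 = 1 * 119 + 37
119 = 3 * 37 + 8
37 = 4 * 8 + 5
8 = 1 * 5 + 3
5 = 1 * 3 + 2
3 = 1 * 2 + 1
2 = 2 * 1 + 0
GCD(156, 275) = 1

Yes, coprime (GCD = 1)


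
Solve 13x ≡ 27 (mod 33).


GCD(13, 33) = 1, unique solution
a^(-1) mod 33 = 28
x = 28 * 27 mod 33 = 30

x ≡ 30 (mod 33)


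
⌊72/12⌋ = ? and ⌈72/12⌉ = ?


72/12 = 6.0000
floor = 6
ceil = 6

floor = 6, ceil = 6


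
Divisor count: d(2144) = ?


2144 = 2^5 × 67^1
d(2144) = (5+1) × (1+1) = 12

12 divisors


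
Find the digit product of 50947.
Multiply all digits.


5 × 0 × 9 × 4 × 7 = 0


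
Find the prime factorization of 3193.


3193 / 31 = 103
103 / 103 = 1
3193 = 31 × 103


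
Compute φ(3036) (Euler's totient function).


3036 = 2^2 × 3 × 11 × 23
Prime factors: 2, 3, 11, 23
φ(3036) = 3036 × (1-1/2) × (1-1/3) × (1-1/11) × (1-1/23)
= 3036 × 1/2 × 2/3 × 10/11 × 22/23 = 880

φ(3036) = 880


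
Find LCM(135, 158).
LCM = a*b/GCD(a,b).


GCD(135, 158) = 1
LCM = 135*158/1 = 21330/1 = 21330

LCM = 21330


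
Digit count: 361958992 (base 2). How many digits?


361958992 in base 2 = 10101100100110000111001010000
Number of digits = 29

29 digits (base 2)


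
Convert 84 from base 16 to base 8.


84 (base 16) = 132 (decimal)
132 (decimal) = 204 (base 8)


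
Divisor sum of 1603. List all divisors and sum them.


Divisors of 1603: 1, 7, 229, 1603
Sum = 1 + 7 + 229 + 1603 = 1840

σ(1603) = 1840


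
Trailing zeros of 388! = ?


floor(388/5) = 77
floor(388/25) = 15
floor(388/125) = 3
Total = 95

95 trailing zeros


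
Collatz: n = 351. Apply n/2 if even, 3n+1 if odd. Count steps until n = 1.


351 → 1054 → 527 → 1582 → 791 → 2374 → 1187 → 3562 → 1781 → 5344 → 2672 → 1336 → 668 → 334 → 167 → 502 → 251 → 754 → 377 → 1132 → 566 → 283 → 850 → 425 → 1276 → 638 → 319 → 958 → 479 → 1438 → 719 → 2158 → 1079 → 3238 → 1619 → 4858 → 2429 → 7288 → 3644 → 1822 → 911 → 2734 → 1367 → 4102 → 2051 → 6154 → 3077 → 9232 → 4616 → 2308 → 1154 → 577 → 1732 → 866 → 433 → 1300 → 650 → 325 → 976 → 488 → 244 → 122 → 61 → 184 → 92 → 46 → 23 → 70 → 35 → 106 → 53 → 160 → 80 → 40 → 20 → 10 → 5 → 16 → 8 → 4 → 2 → 1
Total steps = 81

81 steps


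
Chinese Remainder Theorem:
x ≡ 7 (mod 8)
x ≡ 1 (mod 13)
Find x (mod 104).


M = 8*13 = 104
M1 = M/8 = 13, M2 = M/13 = 8
M1^(-1) mod 8 = 5, M2^(-1) mod 13 = 5
x = 7*13*5 + 1*8*5 = 495
495 mod 104 = 79
Check: 79 mod 8 = 7 ✓, 79 mod 13 = 1 ✓

x ≡ 79 (mod 104)


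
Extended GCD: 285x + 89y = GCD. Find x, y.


Tabular extended Euclidean (each row: r = 285*s + 89*t):
r=285, s=1, t=0
r=89, s=0, t=1
q=3: r=18, s=1, t=-3   [285*(1) + 89*(-3) = 18]
q=4: r=17, s=-4, t=13   [285*(-4) + 89*(13) = 17]
q=1: r=1, s=5, t=-16   [285*(5) + 89*(-16) = 1]
q=17: r=0, s=-89, t=285   [285*(-89) + 89*(285) = 0]
GCD = 1; from the row with r=1: x=5, y=-16
Check: 285*(5) + 89*(-16) = 1425 - 1424 = 1

GCD = 1, x = 5, y = -16


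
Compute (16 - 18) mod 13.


16 - 18 = -2
-2 mod 13 = 11


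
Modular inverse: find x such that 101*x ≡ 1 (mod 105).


Use the extended Euclidean algorithm on (105, 101); each row r = 105*s + 101*t:
r=105, s=1, t=0
r=101, s=0, t=1
q=1: r=4, s=1, t=-1   [105*(1) + 101*(-1) = 4]
q=25: r=1, s=-25, t=26   [105*(-25) + 101*(26) = 1]
q=4: r=0, s=101, t=-105   [105*(101) + 101*(-105) = 0]
GCD = 1 with t = 26, so 101*(26) ≡ 1 (mod 105)
Inverse = 26 mod 105 = 26
Check: 101 * 26 = 2626 ≡ 1 (mod 105)

101^(-1) ≡ 26 (mod 105)


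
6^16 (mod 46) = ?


6^1 mod 46 = 6
6^2 mod 46 = 36
6^3 mod 46 = 32
6^4 mod 46 = 8
6^5 mod 46 = 2
6^6 mod 46 = 12
6^7 mod 46 = 26
6^8 mod 46 = 18
6^9 mod 46 = 16
6^10 mod 46 = 4
6^11 mod 46 = 24
6^12 mod 46 = 6
6^13 mod 46 = 36
6^14 mod 46 = 32
6^15 mod 46 = 8
6^16 mod 46 = 2


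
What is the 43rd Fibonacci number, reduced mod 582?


F(k) mod 582 for k=1..43:
1, 1, 2, 3, 5, 8, 13, 21, 34, 55, 89, 144, 233, 377, 28, 405, 433, 256, 107, 363, 470, 251, 139, 390, 529, 337, 284, 39, 323, 362, 103, 465, 568, 451, 437, 306, 161, 467, 46, 513, 559, 490, 467
F(43) mod 582 = 467


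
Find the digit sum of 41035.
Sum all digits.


4 + 1 + 0 + 3 + 5 = 13


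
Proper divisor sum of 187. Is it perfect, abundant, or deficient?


Proper divisors: 1, 11, 17
Sum = 1 + 11 + 17 = 29
29 < 187 → deficient

s(187) = 29 (deficient)


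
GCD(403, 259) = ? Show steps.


403 = 1 * 259 + 144
259 = 1 * 144 + 115
144 = 1 * 115 + 29
115 = 3 * 29 + 28
29 = 1 * 28 + 1
28 = 28 * 1 + 0
GCD = 1


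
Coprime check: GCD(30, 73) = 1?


Euclidean algorithm:
73 = 2 * 30 + 13
30 = 2 * 13 + 4
13 = 3 * 4 + 1
4 = 4 * 1 + 0
GCD(30, 73) = 1

Yes, coprime (GCD = 1)


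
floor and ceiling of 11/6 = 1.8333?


11/6 = 1.8333
floor = 1
ceil = 2

floor = 1, ceil = 2


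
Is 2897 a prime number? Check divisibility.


Check divisors up to sqrt(2897) = 53.8238
No divisors found.
2897 is prime.

Yes, 2897 is prime


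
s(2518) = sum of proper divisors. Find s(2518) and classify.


Proper divisors: 1, 2, 1259
Sum = 1 + 2 + 1259 = 1262
1262 < 2518 → deficient

s(2518) = 1262 (deficient)


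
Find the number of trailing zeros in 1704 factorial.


floor(1704/5) = 340
floor(1704/25) = 68
floor(1704/125) = 13
floor(1704/625) = 2
Total = 423

423 trailing zeros


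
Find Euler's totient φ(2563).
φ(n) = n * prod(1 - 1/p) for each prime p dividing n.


2563 = 11 × 233
Prime factors: 11, 233
φ(2563) = 2563 × (1-1/11) × (1-1/233)
= 2563 × 10/11 × 232/233 = 2320

φ(2563) = 2320


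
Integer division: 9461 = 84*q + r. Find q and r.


9461 = 84 * 112 + 53
Check: 9408 + 53 = 9461

q = 112, r = 53


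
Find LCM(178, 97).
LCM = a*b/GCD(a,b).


GCD(178, 97) = 1
LCM = 178*97/1 = 17266/1 = 17266

LCM = 17266


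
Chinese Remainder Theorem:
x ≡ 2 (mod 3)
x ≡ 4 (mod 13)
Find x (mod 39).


M = 3*13 = 39
M1 = M/3 = 13, M2 = M/13 = 3
M1^(-1) mod 3 = 1, M2^(-1) mod 13 = 9
x = 2*13*1 + 4*3*9 = 134
134 mod 39 = 17
Check: 17 mod 3 = 2 ✓, 17 mod 13 = 4 ✓

x ≡ 17 (mod 39)


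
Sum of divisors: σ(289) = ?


Divisors of 289: 1, 17, 289
Sum = 1 + 17 + 289 = 307

σ(289) = 307


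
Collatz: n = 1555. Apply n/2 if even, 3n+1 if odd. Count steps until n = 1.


1555 → 4666 → 2333 → 7000 → 3500 → 1750 → 875 → 2626 → 1313 → 3940 → 1970 → 985 → 2956 → 1478 → 739 → 2218 → 1109 → 3328 → 1664 → 832 → 416 → 208 → 104 → 52 → 26 → 13 → 40 → 20 → 10 → 5 → 16 → 8 → 4 → 2 → 1
Total steps = 34

34 steps


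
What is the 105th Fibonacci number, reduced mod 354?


F(k) mod 354 for k=1..105:
1, 1, 2, 3, 5, 8, 13, 21, 34, 55, 89, 144, 233, 23, 256, 279, 181, 106, 287, 39, 326, 11, 337, 348, 331, 325, 302, 273, 221, 140, 7, 147, 154, 301, 101, 48, 149, 197, 346, 189, 181, 16, 197, 213, 56, 269, 325, 240, 211, 97, 308, 51, 5, 56, 61, 117, 178, 295, 119, 60, 179, 239, 64, 303, 13, 316, 329, 291, 266, 203, 115, 318, 79, 43, 122, 165, 287, 98, 31, 129, 160, 289, 95, 30, 125, 155, 280, 81, 7, 88, 95, 183, 278, 107, 31, 138, 169, 307, 122, 75, 197, 272, 115, 33, 148
F(105) mod 354 = 148


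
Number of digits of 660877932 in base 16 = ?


660877932 in base 16 = 2764326C
Number of digits = 8

8 digits (base 16)


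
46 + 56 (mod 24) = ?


46 + 56 = 102
102 mod 24 = 6


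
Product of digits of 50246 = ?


5 × 0 × 2 × 4 × 6 = 0


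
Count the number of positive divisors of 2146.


2146 = 2^1 × 29^1 × 37^1
d(2146) = (1+1) × (1+1) × (1+1) = 8

8 divisors


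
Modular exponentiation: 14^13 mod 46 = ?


14^1 mod 46 = 14
14^2 mod 46 = 12
14^3 mod 46 = 30
14^4 mod 46 = 6
14^5 mod 46 = 38
14^6 mod 46 = 26
14^7 mod 46 = 42
14^8 mod 46 = 36
14^9 mod 46 = 44
14^10 mod 46 = 18
14^11 mod 46 = 22
14^12 mod 46 = 32
14^13 mod 46 = 34


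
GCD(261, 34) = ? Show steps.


261 = 7 * 34 + 23
34 = 1 * 23 + 11
23 = 2 * 11 + 1
11 = 11 * 1 + 0
GCD = 1


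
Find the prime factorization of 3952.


3952 / 2 = 1976
1976 / 2 = 988
988 / 2 = 494
494 / 2 = 247
247 / 13 = 19
19 / 19 = 1
3952 = 2^4 × 13 × 19


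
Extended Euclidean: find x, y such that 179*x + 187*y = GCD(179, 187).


Tabular extended Euclidean (each row: r = 179*s + 187*t):
r=179, s=1, t=0
r=187, s=0, t=1
q=0: r=179, s=1, t=0   [179*(1) + 187*(0) = 179]
q=1: r=8, s=-1, t=1   [179*(-1) + 187*(1) = 8]
q=22: r=3, s=23, t=-22   [179*(23) + 187*(-22) = 3]
q=2: r=2, s=-47, t=45   [179*(-47) + 187*(45) = 2]
q=1: r=1, s=70, t=-67   [179*(70) + 187*(-67) = 1]
q=2: r=0, s=-187, t=179   [179*(-187) + 187*(179) = 0]
GCD = 1; from the row with r=1: x=70, y=-67
Check: 179*(70) + 187*(-67) = 12530 - 12529 = 1

GCD = 1, x = 70, y = -67


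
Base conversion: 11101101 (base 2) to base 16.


11101101 (base 2) = 237 (decimal)
237 (decimal) = ED (base 16)


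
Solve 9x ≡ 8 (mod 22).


GCD(9, 22) = 1, unique solution
a^(-1) mod 22 = 5
x = 5 * 8 mod 22 = 18

x ≡ 18 (mod 22)


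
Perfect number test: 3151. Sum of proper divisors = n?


Proper divisors of 3151: 1, 23, 137
Sum = 1 + 23 + 137 = 161

No, 3151 is not perfect (161 ≠ 3151)


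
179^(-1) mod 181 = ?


Use the extended Euclidean algorithm on (181, 179); each row r = 181*s + 179*t:
r=181, s=1, t=0
r=179, s=0, t=1
q=1: r=2, s=1, t=-1   [181*(1) + 179*(-1) = 2]
q=89: r=1, s=-89, t=90   [181*(-89) + 179*(90) = 1]
q=2: r=0, s=179, t=-181   [181*(179) + 179*(-181) = 0]
GCD = 1 with t = 90, so 179*(90) ≡ 1 (mod 181)
Inverse = 90 mod 181 = 90
Check: 179 * 90 = 16110 ≡ 1 (mod 181)

179^(-1) ≡ 90 (mod 181)


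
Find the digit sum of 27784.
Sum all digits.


2 + 7 + 7 + 8 + 4 = 28


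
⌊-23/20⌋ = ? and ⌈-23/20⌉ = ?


-23/20 = -1.1500
floor = -2
ceil = -1

floor = -2, ceil = -1


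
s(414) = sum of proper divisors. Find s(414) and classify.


Proper divisors: 1, 2, 3, 6, 9, 18, 23, 46, 69, 138, 207
Sum = 1 + 2 + 3 + 6 + 9 + 18 + 23 + 46 + 69 + 138 + 207 = 522
522 > 414 → abundant

s(414) = 522 (abundant)


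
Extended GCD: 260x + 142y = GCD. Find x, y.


Tabular extended Euclidean (each row: r = 260*s + 142*t):
r=260, s=1, t=0
r=142, s=0, t=1
q=1: r=118, s=1, t=-1   [260*(1) + 142*(-1) = 118]
q=1: r=24, s=-1, t=2   [260*(-1) + 142*(2) = 24]
q=4: r=22, s=5, t=-9   [260*(5) + 142*(-9) = 22]
q=1: r=2, s=-6, t=11   [260*(-6) + 142*(11) = 2]
q=11: r=0, s=71, t=-130   [260*(71) + 142*(-130) = 0]
GCD = 2; from the row with r=2: x=-6, y=11
Check: 260*(-6) + 142*(11) = -1560 + 1562 = 2

GCD = 2, x = -6, y = 11


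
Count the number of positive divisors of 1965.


1965 = 3^1 × 5^1 × 131^1
d(1965) = (1+1) × (1+1) × (1+1) = 8

8 divisors


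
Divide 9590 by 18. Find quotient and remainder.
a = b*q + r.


9590 = 18 * 532 + 14
Check: 9576 + 14 = 9590

q = 532, r = 14


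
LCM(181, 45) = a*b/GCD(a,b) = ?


GCD(181, 45) = 1
LCM = 181*45/1 = 8145/1 = 8145

LCM = 8145


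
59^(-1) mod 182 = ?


Use the extended Euclidean algorithm on (182, 59); each row r = 182*s + 59*t:
r=182, s=1, t=0
r=59, s=0, t=1
q=3: r=5, s=1, t=-3   [182*(1) + 59*(-3) = 5]
q=11: r=4, s=-11, t=34   [182*(-11) + 59*(34) = 4]
q=1: r=1, s=12, t=-37   [182*(12) + 59*(-37) = 1]
q=4: r=0, s=-59, t=182   [182*(-59) + 59*(182) = 0]
GCD = 1 with t = -37, so 59*(-37) ≡ 1 (mod 182)
Inverse = -37 mod 182 = 145
Check: 59 * 145 = 8555 ≡ 1 (mod 182)

59^(-1) ≡ 145 (mod 182)


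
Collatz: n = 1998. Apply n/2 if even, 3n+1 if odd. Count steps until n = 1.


1998 → 999 → 2998 → 1499 → 4498 → 2249 → 6748 → 3374 → 1687 → 5062 → 2531 → 7594 → 3797 → 11392 → 5696 → 2848 → 1424 → 712 → 356 → 178 → 89 → 268 → 134 → 67 → 202 → 101 → 304 → 152 → 76 → 38 → 19 → 58 → 29 → 88 → 44 → 22 → 11 → 34 → 17 → 52 → 26 → 13 → 40 → 20 → 10 → 5 → 16 → 8 → 4 → 2 → 1
Total steps = 50

50 steps


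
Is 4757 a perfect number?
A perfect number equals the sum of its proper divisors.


Proper divisors of 4757: 1, 67, 71
Sum = 1 + 67 + 71 = 139

No, 4757 is not perfect (139 ≠ 4757)


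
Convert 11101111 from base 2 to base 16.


11101111 (base 2) = 239 (decimal)
239 (decimal) = EF (base 16)


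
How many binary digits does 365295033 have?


365295033 in base 2 = 10101110001011111010110111001
Number of digits = 29

29 digits (base 2)


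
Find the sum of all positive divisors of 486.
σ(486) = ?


Divisors of 486: 1, 2, 3, 6, 9, 18, 27, 54, 81, 162, 243, 486
Sum = 1 + 2 + 3 + 6 + 9 + 18 + 27 + 54 + 81 + 162 + 243 + 486 = 1092

σ(486) = 1092


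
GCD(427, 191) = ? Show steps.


427 = 2 * 191 + 45
191 = 4 * 45 + 11
45 = 4 * 11 + 1
11 = 11 * 1 + 0
GCD = 1


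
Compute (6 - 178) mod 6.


6 - 178 = -172
-172 mod 6 = 2


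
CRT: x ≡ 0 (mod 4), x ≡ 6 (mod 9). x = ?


M = 4*9 = 36
M1 = M/4 = 9, M2 = M/9 = 4
M1^(-1) mod 4 = 1, M2^(-1) mod 9 = 7
x = 0*9*1 + 6*4*7 = 168
168 mod 36 = 24
Check: 24 mod 4 = 0 ✓, 24 mod 9 = 6 ✓

x ≡ 24 (mod 36)


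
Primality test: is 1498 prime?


1498 / 2 = 749 (exact division)
1498 is NOT prime.

No, 1498 is not prime


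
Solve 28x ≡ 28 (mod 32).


GCD(28, 32) = 4 divides 28
Divide: 7x ≡ 7 (mod 8)
x ≡ 1 (mod 8)


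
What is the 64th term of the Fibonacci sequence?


Sequence: 1, 1, 2, 3, 5, 8, 13, 21, 34, 55, 89, 144, 233, 377, 610, 987, 1597, 2584, 4181, 6765, 10946, 17711, 28657, 46368, 75025, 121393, 196418, 317811, 514229, 832040, 1346269, 2178309, 3524578, 5702887, 9227465, 14930352, 24157817, 39088169, 63245986, 102334155, 165580141, 267914296, 433494437, 701408733, 1134903170, 1836311903, 2971215073, 4807526976, 7778742049, 12586269025, 20365011074, 32951280099, 53316291173, 86267571272, 139583862445, 225851433717, 365435296162, 591286729879, 956722026041, 1548008755920, 2504730781961, 4052739537881, 6557470319842, 10610209857723
F(64) = 10610209857723


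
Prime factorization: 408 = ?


408 / 2 = 204
204 / 2 = 102
102 / 2 = 51
51 / 3 = 17
17 / 17 = 1
408 = 2^3 × 3 × 17


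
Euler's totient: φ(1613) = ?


1613 = 1613
Prime factors: 1613
φ(1613) = 1613 × (1-1/1613)
= 1613 × 1612/1613 = 1612

φ(1613) = 1612


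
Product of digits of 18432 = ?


1 × 8 × 4 × 3 × 2 = 192


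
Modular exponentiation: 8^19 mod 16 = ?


8^1 mod 16 = 8
8^2 mod 16 = 0
8^3 mod 16 = 0
8^4 mod 16 = 0
8^5 mod 16 = 0
8^6 mod 16 = 0
8^7 mod 16 = 0
8^8 mod 16 = 0
8^9 mod 16 = 0
8^10 mod 16 = 0
8^11 mod 16 = 0
8^12 mod 16 = 0
8^13 mod 16 = 0
8^14 mod 16 = 0
8^15 mod 16 = 0
8^16 mod 16 = 0
8^17 mod 16 = 0
8^18 mod 16 = 0
8^19 mod 16 = 0


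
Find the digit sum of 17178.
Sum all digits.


1 + 7 + 1 + 7 + 8 = 24


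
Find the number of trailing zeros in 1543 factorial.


floor(1543/5) = 308
floor(1543/25) = 61
floor(1543/125) = 12
floor(1543/625) = 2
Total = 383

383 trailing zeros


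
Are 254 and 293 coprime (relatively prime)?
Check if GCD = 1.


Euclidean algorithm:
293 = 1 * 254 + 39
254 = 6 * 39 + 20
39 = 1 * 20 + 19
20 = 1 * 19 + 1
19 = 19 * 1 + 0
GCD(254, 293) = 1

Yes, coprime (GCD = 1)


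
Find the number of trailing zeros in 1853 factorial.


floor(1853/5) = 370
floor(1853/25) = 74
floor(1853/125) = 14
floor(1853/625) = 2
Total = 460

460 trailing zeros


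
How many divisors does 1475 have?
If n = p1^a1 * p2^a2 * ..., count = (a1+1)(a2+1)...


1475 = 5^2 × 59^1
d(1475) = (2+1) × (1+1) = 6

6 divisors


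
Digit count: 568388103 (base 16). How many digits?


568388103 in base 16 = 21E0EA07
Number of digits = 8

8 digits (base 16)


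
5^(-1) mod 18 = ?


Use the extended Euclidean algorithm on (18, 5); each row r = 18*s + 5*t:
r=18, s=1, t=0
r=5, s=0, t=1
q=3: r=3, s=1, t=-3   [18*(1) + 5*(-3) = 3]
q=1: r=2, s=-1, t=4   [18*(-1) + 5*(4) = 2]
q=1: r=1, s=2, t=-7   [18*(2) + 5*(-7) = 1]
q=2: r=0, s=-5, t=18   [18*(-5) + 5*(18) = 0]
GCD = 1 with t = -7, so 5*(-7) ≡ 1 (mod 18)
Inverse = -7 mod 18 = 11
Check: 5 * 11 = 55 ≡ 1 (mod 18)

5^(-1) ≡ 11 (mod 18)


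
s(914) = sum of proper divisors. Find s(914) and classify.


Proper divisors: 1, 2, 457
Sum = 1 + 2 + 457 = 460
460 < 914 → deficient

s(914) = 460 (deficient)


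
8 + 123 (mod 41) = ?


8 + 123 = 131
131 mod 41 = 8


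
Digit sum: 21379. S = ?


2 + 1 + 3 + 7 + 9 = 22


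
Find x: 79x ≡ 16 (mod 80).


GCD(79, 80) = 1, unique solution
a^(-1) mod 80 = 79
x = 79 * 16 mod 80 = 64

x ≡ 64 (mod 80)


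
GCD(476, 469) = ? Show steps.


476 = 1 * 469 + 7
469 = 67 * 7 + 0
GCD = 7


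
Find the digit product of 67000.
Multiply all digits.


6 × 7 × 0 × 0 × 0 = 0


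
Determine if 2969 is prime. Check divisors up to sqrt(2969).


Check divisors up to sqrt(2969) = 54.4885
No divisors found.
2969 is prime.

Yes, 2969 is prime


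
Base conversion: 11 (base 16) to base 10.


11 (base 16) = 17 (decimal)
17 (decimal) = 17 (base 10)


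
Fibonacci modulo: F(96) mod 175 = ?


F(k) mod 175 for k=1..96:
1, 1, 2, 3, 5, 8, 13, 21, 34, 55, 89, 144, 58, 27, 85, 112, 22, 134, 156, 115, 96, 36, 132, 168, 125, 118, 68, 11, 79, 90, 169, 84, 78, 162, 65, 52, 117, 169, 111, 105, 41, 146, 12, 158, 170, 153, 148, 126, 99, 50, 149, 24, 173, 22, 20, 42, 62, 104, 166, 95, 86, 6, 92, 98, 15, 113, 128, 66, 19, 85, 104, 14, 118, 132, 75, 32, 107, 139, 71, 35, 106, 141, 72, 38, 110, 148, 83, 56, 139, 20, 159, 4, 163, 167, 155, 147
F(96) mod 175 = 147


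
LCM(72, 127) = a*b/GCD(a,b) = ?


GCD(72, 127) = 1
LCM = 72*127/1 = 9144/1 = 9144

LCM = 9144


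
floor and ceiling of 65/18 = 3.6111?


65/18 = 3.6111
floor = 3
ceil = 4

floor = 3, ceil = 4


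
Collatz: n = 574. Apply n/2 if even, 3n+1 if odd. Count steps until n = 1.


574 → 287 → 862 → 431 → 1294 → 647 → 1942 → 971 → 2914 → 1457 → 4372 → 2186 → 1093 → 3280 → 1640 → 820 → 410 → 205 → 616 → 308 → 154 → 77 → 232 → 116 → 58 → 29 → 88 → 44 → 22 → 11 → 34 → 17 → 52 → 26 → 13 → 40 → 20 → 10 → 5 → 16 → 8 → 4 → 2 → 1
Total steps = 43

43 steps


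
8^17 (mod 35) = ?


8^1 mod 35 = 8
8^2 mod 35 = 29
8^3 mod 35 = 22
8^4 mod 35 = 1
8^5 mod 35 = 8
8^6 mod 35 = 29
8^7 mod 35 = 22
8^8 mod 35 = 1
8^9 mod 35 = 8
8^10 mod 35 = 29
8^11 mod 35 = 22
8^12 mod 35 = 1
8^13 mod 35 = 8
8^14 mod 35 = 29
8^15 mod 35 = 22
8^16 mod 35 = 1
8^17 mod 35 = 8


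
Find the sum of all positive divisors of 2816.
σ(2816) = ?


Divisors of 2816: 1, 2, 4, 8, 11, 16, 22, 32, 44, 64, 88, 128, 176, 256, 352, 704, 1408, 2816
Sum = 1 + 2 + 4 + 8 + 11 + 16 + 22 + 32 + 44 + 64 + 88 + 128 + 176 + 256 + 352 + 704 + 1408 + 2816 = 6132

σ(2816) = 6132


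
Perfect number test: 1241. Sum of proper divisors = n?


Proper divisors of 1241: 1, 17, 73
Sum = 1 + 17 + 73 = 91

No, 1241 is not perfect (91 ≠ 1241)


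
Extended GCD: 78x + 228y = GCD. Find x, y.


Tabular extended Euclidean (each row: r = 78*s + 228*t):
r=78, s=1, t=0
r=228, s=0, t=1
q=0: r=78, s=1, t=0   [78*(1) + 228*(0) = 78]
q=2: r=72, s=-2, t=1   [78*(-2) + 228*(1) = 72]
q=1: r=6, s=3, t=-1   [78*(3) + 228*(-1) = 6]
q=12: r=0, s=-38, t=13   [78*(-38) + 228*(13) = 0]
GCD = 6; from the row with r=6: x=3, y=-1
Check: 78*(3) + 228*(-1) = 234 - 228 = 6

GCD = 6, x = 3, y = -1


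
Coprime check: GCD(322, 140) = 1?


Euclidean algorithm:
322 = 2 * 140 + 42
140 = 3 * 42 + 14
42 = 3 * 14 + 0
GCD(322, 140) = 14

No, not coprime (GCD = 14)


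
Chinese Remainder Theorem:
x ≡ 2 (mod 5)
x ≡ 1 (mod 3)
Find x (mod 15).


M = 5*3 = 15
M1 = M/5 = 3, M2 = M/3 = 5
M1^(-1) mod 5 = 2, M2^(-1) mod 3 = 2
x = 2*3*2 + 1*5*2 = 22
22 mod 15 = 7
Check: 7 mod 5 = 2 ✓, 7 mod 3 = 1 ✓

x ≡ 7 (mod 15)


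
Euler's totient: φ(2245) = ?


2245 = 5 × 449
Prime factors: 5, 449
φ(2245) = 2245 × (1-1/5) × (1-1/449)
= 2245 × 4/5 × 448/449 = 1792

φ(2245) = 1792


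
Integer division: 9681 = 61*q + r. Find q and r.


9681 = 61 * 158 + 43
Check: 9638 + 43 = 9681

q = 158, r = 43


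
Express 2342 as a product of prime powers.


2342 / 2 = 1171
1171 / 1171 = 1
2342 = 2 × 1171


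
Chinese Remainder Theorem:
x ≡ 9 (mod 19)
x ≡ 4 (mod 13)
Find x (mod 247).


M = 19*13 = 247
M1 = M/19 = 13, M2 = M/13 = 19
M1^(-1) mod 19 = 3, M2^(-1) mod 13 = 11
x = 9*13*3 + 4*19*11 = 1187
1187 mod 247 = 199
Check: 199 mod 19 = 9 ✓, 199 mod 13 = 4 ✓

x ≡ 199 (mod 247)


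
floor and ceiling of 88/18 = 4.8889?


88/18 = 4.8889
floor = 4
ceil = 5

floor = 4, ceil = 5


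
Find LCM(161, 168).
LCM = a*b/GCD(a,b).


GCD(161, 168) = 7
LCM = 161*168/7 = 27048/7 = 3864

LCM = 3864


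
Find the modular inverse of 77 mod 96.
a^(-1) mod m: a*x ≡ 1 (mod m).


Use the extended Euclidean algorithm on (96, 77); each row r = 96*s + 77*t:
r=96, s=1, t=0
r=77, s=0, t=1
q=1: r=19, s=1, t=-1   [96*(1) + 77*(-1) = 19]
q=4: r=1, s=-4, t=5   [96*(-4) + 77*(5) = 1]
q=19: r=0, s=77, t=-96   [96*(77) + 77*(-96) = 0]
GCD = 1 with t = 5, so 77*(5) ≡ 1 (mod 96)
Inverse = 5 mod 96 = 5
Check: 77 * 5 = 385 ≡ 1 (mod 96)

77^(-1) ≡ 5 (mod 96)


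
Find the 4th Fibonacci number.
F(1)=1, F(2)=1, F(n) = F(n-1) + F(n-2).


Sequence: 1, 1, 2, 3
F(4) = 3


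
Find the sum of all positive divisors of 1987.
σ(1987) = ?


Divisors of 1987: 1, 1987
Sum = 1 + 1987 = 1988

σ(1987) = 1988


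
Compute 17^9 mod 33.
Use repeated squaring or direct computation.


17^1 mod 33 = 17
17^2 mod 33 = 25
17^3 mod 33 = 29
17^4 mod 33 = 31
17^5 mod 33 = 32
17^6 mod 33 = 16
17^7 mod 33 = 8
17^8 mod 33 = 4
17^9 mod 33 = 2


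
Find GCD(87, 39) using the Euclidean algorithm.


87 = 2 * 39 + 9
39 = 4 * 9 + 3
9 = 3 * 3 + 0
GCD = 3


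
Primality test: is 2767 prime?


Check divisors up to sqrt(2767) = 52.6023
No divisors found.
2767 is prime.

Yes, 2767 is prime


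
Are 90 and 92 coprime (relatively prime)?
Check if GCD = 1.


Euclidean algorithm:
92 = 1 * 90 + 2
90 = 45 * 2 + 0
GCD(90, 92) = 2

No, not coprime (GCD = 2)


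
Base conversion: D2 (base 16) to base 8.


D2 (base 16) = 210 (decimal)
210 (decimal) = 322 (base 8)


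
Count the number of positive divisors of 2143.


2143 = 2143^1
d(2143) = (1+1) = 2

2 divisors


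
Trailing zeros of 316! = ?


floor(316/5) = 63
floor(316/25) = 12
floor(316/125) = 2
Total = 77

77 trailing zeros


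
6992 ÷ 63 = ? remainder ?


6992 = 63 * 110 + 62
Check: 6930 + 62 = 6992

q = 110, r = 62


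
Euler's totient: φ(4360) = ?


4360 = 2^3 × 5 × 109
Prime factors: 2, 5, 109
φ(4360) = 4360 × (1-1/2) × (1-1/5) × (1-1/109)
= 4360 × 1/2 × 4/5 × 108/109 = 1728

φ(4360) = 1728


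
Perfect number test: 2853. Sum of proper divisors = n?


Proper divisors of 2853: 1, 3, 9, 317, 951
Sum = 1 + 3 + 9 + 317 + 951 = 1281

No, 2853 is not perfect (1281 ≠ 2853)


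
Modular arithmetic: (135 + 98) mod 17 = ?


135 + 98 = 233
233 mod 17 = 12


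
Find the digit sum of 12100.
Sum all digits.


1 + 2 + 1 + 0 + 0 = 4


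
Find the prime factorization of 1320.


1320 / 2 = 660
660 / 2 = 330
330 / 2 = 165
165 / 3 = 55
55 / 5 = 11
11 / 11 = 1
1320 = 2^3 × 3 × 5 × 11


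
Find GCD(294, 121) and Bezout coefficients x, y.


Tabular extended Euclidean (each row: r = 294*s + 121*t):
r=294, s=1, t=0
r=121, s=0, t=1
q=2: r=52, s=1, t=-2   [294*(1) + 121*(-2) = 52]
q=2: r=17, s=-2, t=5   [294*(-2) + 121*(5) = 17]
q=3: r=1, s=7, t=-17   [294*(7) + 121*(-17) = 1]
q=17: r=0, s=-121, t=294   [294*(-121) + 121*(294) = 0]
GCD = 1; from the row with r=1: x=7, y=-17
Check: 294*(7) + 121*(-17) = 2058 - 2057 = 1

GCD = 1, x = 7, y = -17


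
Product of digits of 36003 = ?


3 × 6 × 0 × 0 × 3 = 0


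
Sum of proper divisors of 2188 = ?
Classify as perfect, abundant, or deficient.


Proper divisors: 1, 2, 4, 547, 1094
Sum = 1 + 2 + 4 + 547 + 1094 = 1648
1648 < 2188 → deficient

s(2188) = 1648 (deficient)


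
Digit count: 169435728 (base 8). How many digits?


169435728 in base 8 = 1206261120
Number of digits = 10

10 digits (base 8)


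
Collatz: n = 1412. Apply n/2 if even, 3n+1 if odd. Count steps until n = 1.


1412 → 706 → 353 → 1060 → 530 → 265 → 796 → 398 → 199 → 598 → 299 → 898 → 449 → 1348 → 674 → 337 → 1012 → 506 → 253 → 760 → 380 → 190 → 95 → 286 → 143 → 430 → 215 → 646 → 323 → 970 → 485 → 1456 → 728 → 364 → 182 → 91 → 274 → 137 → 412 → 206 → 103 → 310 → 155 → 466 → 233 → 700 → 350 → 175 → 526 → 263 → 790 → 395 → 1186 → 593 → 1780 → 890 → 445 → 1336 → 668 → 334 → 167 → 502 → 251 → 754 → 377 → 1132 → 566 → 283 → 850 → 425 → 1276 → 638 → 319 → 958 → 479 → 1438 → 719 → 2158 → 1079 → 3238 → 1619 → 4858 → 2429 → 7288 → 3644 → 1822 → 911 → 2734 → 1367 → 4102 → 2051 → 6154 → 3077 → 9232 → 4616 → 2308 → 1154 → 577 → 1732 → 866 → 433 → 1300 → 650 → 325 → 976 → 488 → 244 → 122 → 61 → 184 → 92 → 46 → 23 → 70 → 35 → 106 → 53 → 160 → 80 → 40 → 20 → 10 → 5 → 16 → 8 → 4 → 2 → 1
Total steps = 127

127 steps


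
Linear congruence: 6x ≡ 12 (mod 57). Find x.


GCD(6, 57) = 3 divides 12
Divide: 2x ≡ 4 (mod 19)
x ≡ 2 (mod 19)


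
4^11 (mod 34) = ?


4^1 mod 34 = 4
4^2 mod 34 = 16
4^3 mod 34 = 30
4^4 mod 34 = 18
4^5 mod 34 = 4
4^6 mod 34 = 16
4^7 mod 34 = 30
4^8 mod 34 = 18
4^9 mod 34 = 4
4^10 mod 34 = 16
4^11 mod 34 = 30


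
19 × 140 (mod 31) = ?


19 × 140 = 2660
2660 mod 31 = 25


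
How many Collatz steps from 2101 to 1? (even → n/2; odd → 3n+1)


2101 → 6304 → 3152 → 1576 → 788 → 394 → 197 → 592 → 296 → 148 → 74 → 37 → 112 → 56 → 28 → 14 → 7 → 22 → 11 → 34 → 17 → 52 → 26 → 13 → 40 → 20 → 10 → 5 → 16 → 8 → 4 → 2 → 1
Total steps = 32

32 steps


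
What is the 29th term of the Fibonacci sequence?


Sequence: 1, 1, 2, 3, 5, 8, 13, 21, 34, 55, 89, 144, 233, 377, 610, 987, 1597, 2584, 4181, 6765, 10946, 17711, 28657, 46368, 75025, 121393, 196418, 317811, 514229
F(29) = 514229


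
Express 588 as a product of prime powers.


588 / 2 = 294
294 / 2 = 147
147 / 3 = 49
49 / 7 = 7
7 / 7 = 1
588 = 2^2 × 3 × 7^2


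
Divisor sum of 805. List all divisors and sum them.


Divisors of 805: 1, 5, 7, 23, 35, 115, 161, 805
Sum = 1 + 5 + 7 + 23 + 35 + 115 + 161 + 805 = 1152

σ(805) = 1152


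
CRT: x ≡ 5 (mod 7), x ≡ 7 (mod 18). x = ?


M = 7*18 = 126
M1 = M/7 = 18, M2 = M/18 = 7
M1^(-1) mod 7 = 2, M2^(-1) mod 18 = 13
x = 5*18*2 + 7*7*13 = 817
817 mod 126 = 61
Check: 61 mod 7 = 5 ✓, 61 mod 18 = 7 ✓

x ≡ 61 (mod 126)


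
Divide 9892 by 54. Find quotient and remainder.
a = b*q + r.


9892 = 54 * 183 + 10
Check: 9882 + 10 = 9892

q = 183, r = 10


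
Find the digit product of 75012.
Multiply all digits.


7 × 5 × 0 × 1 × 2 = 0


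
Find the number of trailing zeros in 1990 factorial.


floor(1990/5) = 398
floor(1990/25) = 79
floor(1990/125) = 15
floor(1990/625) = 3
Total = 495

495 trailing zeros


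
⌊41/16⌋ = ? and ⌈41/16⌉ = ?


41/16 = 2.5625
floor = 2
ceil = 3

floor = 2, ceil = 3


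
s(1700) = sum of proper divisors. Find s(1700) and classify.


Proper divisors: 1, 2, 4, 5, 10, 17, 20, 25, 34, 50, 68, 85, 100, 170, 340, 425, 850
Sum = 1 + 2 + 4 + 5 + 10 + 17 + 20 + 25 + 34 + 50 + 68 + 85 + 100 + 170 + 340 + 425 + 850 = 2206
2206 > 1700 → abundant

s(1700) = 2206 (abundant)


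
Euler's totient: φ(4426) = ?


4426 = 2 × 2213
Prime factors: 2, 2213
φ(4426) = 4426 × (1-1/2) × (1-1/2213)
= 4426 × 1/2 × 2212/2213 = 2212

φ(4426) = 2212
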